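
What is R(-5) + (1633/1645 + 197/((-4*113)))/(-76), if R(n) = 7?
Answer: 395149229/56509040 ≈ 6.9927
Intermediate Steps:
R(-5) + (1633/1645 + 197/((-4*113)))/(-76) = 7 + (1633/1645 + 197/((-4*113)))/(-76) = 7 + (1633*(1/1645) + 197/(-452))*(-1/76) = 7 + (1633/1645 + 197*(-1/452))*(-1/76) = 7 + (1633/1645 - 197/452)*(-1/76) = 7 + (414051/743540)*(-1/76) = 7 - 414051/56509040 = 395149229/56509040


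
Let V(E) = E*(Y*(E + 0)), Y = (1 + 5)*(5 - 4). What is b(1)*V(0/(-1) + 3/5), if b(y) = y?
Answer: 54/25 ≈ 2.1600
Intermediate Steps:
Y = 6 (Y = 6*1 = 6)
V(E) = 6*E² (V(E) = E*(6*(E + 0)) = E*(6*E) = 6*E²)
b(1)*V(0/(-1) + 3/5) = 1*(6*(0/(-1) + 3/5)²) = 1*(6*(0*(-1) + 3*(⅕))²) = 1*(6*(0 + ⅗)²) = 1*(6*(⅗)²) = 1*(6*(9/25)) = 1*(54/25) = 54/25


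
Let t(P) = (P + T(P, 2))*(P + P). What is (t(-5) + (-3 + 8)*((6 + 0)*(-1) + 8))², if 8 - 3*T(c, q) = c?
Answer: 2500/9 ≈ 277.78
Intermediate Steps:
T(c, q) = 8/3 - c/3
t(P) = 2*P*(8/3 + 2*P/3) (t(P) = (P + (8/3 - P/3))*(P + P) = (8/3 + 2*P/3)*(2*P) = 2*P*(8/3 + 2*P/3))
(t(-5) + (-3 + 8)*((6 + 0)*(-1) + 8))² = ((4/3)*(-5)*(4 - 5) + (-3 + 8)*((6 + 0)*(-1) + 8))² = ((4/3)*(-5)*(-1) + 5*(6*(-1) + 8))² = (20/3 + 5*(-6 + 8))² = (20/3 + 5*2)² = (20/3 + 10)² = (50/3)² = 2500/9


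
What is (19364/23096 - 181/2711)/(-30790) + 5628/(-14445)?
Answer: -180845101819403/464132813151780 ≈ -0.38964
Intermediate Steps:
(19364/23096 - 181/2711)/(-30790) + 5628/(-14445) = (19364*(1/23096) - 181*1/2711)*(-1/30790) + 5628*(-1/14445) = (4841/5774 - 181/2711)*(-1/30790) - 1876/4815 = (12078857/15653314)*(-1/30790) - 1876/4815 = -12078857/481965538060 - 1876/4815 = -180845101819403/464132813151780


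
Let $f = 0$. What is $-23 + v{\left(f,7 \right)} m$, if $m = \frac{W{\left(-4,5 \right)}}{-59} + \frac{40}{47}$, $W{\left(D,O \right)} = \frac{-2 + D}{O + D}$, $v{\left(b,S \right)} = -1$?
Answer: $- \frac{66421}{2773} \approx -23.953$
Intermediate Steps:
$W{\left(D,O \right)} = \frac{-2 + D}{D + O}$
$m = \frac{2642}{2773}$ ($m = \frac{\frac{1}{-4 + 5} \left(-2 - 4\right)}{-59} + \frac{40}{47} = 1^{-1} \left(-6\right) \left(- \frac{1}{59}\right) + 40 \cdot \frac{1}{47} = 1 \left(-6\right) \left(- \frac{1}{59}\right) + \frac{40}{47} = \left(-6\right) \left(- \frac{1}{59}\right) + \frac{40}{47} = \frac{6}{59} + \frac{40}{47} = \frac{2642}{2773} \approx 0.95276$)
$-23 + v{\left(f,7 \right)} m = -23 - \frac{2642}{2773} = - \frac{66421}{2773}$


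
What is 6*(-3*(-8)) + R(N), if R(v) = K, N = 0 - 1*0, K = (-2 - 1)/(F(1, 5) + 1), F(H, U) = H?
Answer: 285/2 ≈ 142.50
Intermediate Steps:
K = -3/2 (K = (-2 - 1)/(1 + 1) = -3/2 ≈ -1.5000)
N = 0 (N = 0 + 0 = 0)
R(v) = -3/2
6*(-3*(-8)) + R(N) = 6*(-3*(-8)) - 3/2 = 6*24 - 3/2 = 144 - 3/2 = 285/2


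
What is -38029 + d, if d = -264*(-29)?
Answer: -30373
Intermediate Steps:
d = 7656
-38029 + d = -38029 + 7656 = -30373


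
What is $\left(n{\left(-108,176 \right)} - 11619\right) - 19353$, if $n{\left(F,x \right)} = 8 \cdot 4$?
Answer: $-30940$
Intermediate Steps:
$n{\left(F,x \right)} = 32$
$\left(n{\left(-108,176 \right)} - 11619\right) - 19353 = \left(32 - 11619\right) - 19353 = -11587 - 19353 = -30940$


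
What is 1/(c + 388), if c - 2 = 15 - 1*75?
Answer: 1/330 ≈ 0.0030303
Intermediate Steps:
c = -58 (c = 2 + (15 - 1*75) = 2 + (15 - 75) = 2 - 60 = -58)
1/(c + 388) = 1/(-58 + 388) = 1/330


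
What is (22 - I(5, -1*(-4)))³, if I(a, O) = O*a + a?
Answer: -27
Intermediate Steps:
I(a, O) = a + O*a
(22 - I(5, -1*(-4)))³ = (22 - 5*(1 - 1*(-4)))³ = (22 - 5*(1 + 4))³ = (22 - 5*5)³ = (22 - 1*25)³ = (22 - 25)³ = (-3)³ = -27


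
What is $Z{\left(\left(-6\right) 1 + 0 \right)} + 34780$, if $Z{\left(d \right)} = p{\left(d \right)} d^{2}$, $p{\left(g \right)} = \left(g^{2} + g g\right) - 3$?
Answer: $37264$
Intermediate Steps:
$p{\left(g \right)} = -3 + 2 g^{2}$ ($p{\left(g \right)} = \left(g^{2} + g^{2}\right) - 3 = 2 g^{2} - 3 = -3 + 2 g^{2}$)
$Z{\left(d \right)} = d^{2} \left(-3 + 2 d^{2}\right)$ ($Z{\left(d \right)} = \left(-3 + 2 d^{2}\right) d^{2} = d^{2} \left(-3 + 2 d^{2}\right)$)
$Z{\left(\left(-6\right) 1 + 0 \right)} + 34780 = \left(\left(-6\right) 1 + 0\right)^{2} \left(-3 + 2 \left(\left(-6\right) 1 + 0\right)^{2}\right) + 34780 = \left(-6 + 0\right)^{2} \left(-3 + 2 \left(-6 + 0\right)^{2}\right) + 34780 = \left(-6\right)^{2} \left(-3 + 2 \left(-6\right)^{2}\right) + 34780 = 36 \left(-3 + 2 \cdot 36\right) + 34780 = 36 \left(-3 + 72\right) + 34780 = 36 \cdot 69 + 34780 = 2484 + 34780 = 37264$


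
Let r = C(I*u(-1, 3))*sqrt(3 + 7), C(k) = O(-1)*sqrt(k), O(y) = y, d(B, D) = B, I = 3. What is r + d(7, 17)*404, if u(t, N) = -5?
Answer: 2828 - 5*I*sqrt(6) ≈ 2828.0 - 12.247*I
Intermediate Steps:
C(k) = -sqrt(k)
r = -5*I*sqrt(6) (r = (-sqrt(3*(-5)))*sqrt(3 + 7) = (-sqrt(-15))*sqrt(10) = (-I*sqrt(15))*sqrt(10) = -5*I*sqrt(6) ≈ -12.247*I)
r + d(7, 17)*404 = -5*I*sqrt(6) + 7*404 = -5*I*sqrt(6) + 2828 = 2828 - 5*I*sqrt(6)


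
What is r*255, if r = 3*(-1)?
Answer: -765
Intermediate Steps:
r = -3
r*255 = -3*255 = -765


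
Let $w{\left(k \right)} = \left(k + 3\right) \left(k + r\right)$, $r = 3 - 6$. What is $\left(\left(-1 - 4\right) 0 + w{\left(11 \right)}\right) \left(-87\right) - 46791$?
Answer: $-56535$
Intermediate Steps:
$r = -3$ ($r = 3 - 6 = -3$)
$w{\left(k \right)} = \left(-3 + k\right) \left(3 + k\right)$ ($w{\left(k \right)} = \left(k + 3\right) \left(k - 3\right) = \left(3 + k\right) \left(-3 + k\right) = \left(-3 + k\right) \left(3 + k\right)$)
$\left(\left(-1 - 4\right) 0 + w{\left(11 \right)}\right) \left(-87\right) - 46791 = \left(\left(-1 - 4\right) 0 - \left(9 - 11^{2}\right)\right) \left(-87\right) - 46791 = \left(\left(-5\right) 0 + \left(-9 + 121\right)\right) \left(-87\right) - 46791 = \left(0 + 112\right) \left(-87\right) - 46791 = 112 \left(-87\right) - 46791 = -9744 - 46791 = -56535$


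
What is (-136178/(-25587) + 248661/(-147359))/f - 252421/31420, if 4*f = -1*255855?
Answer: -48702190346892383123/6062142203708817060 ≈ -8.0338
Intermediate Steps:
f = -255855/4 (f = (-1*255855)/4 = (¼)*(-255855) = -255855/4 ≈ -63964.)
(-136178/(-25587) + 248661/(-147359))/f - 252421/31420 = (-136178/(-25587) + 248661/(-147359))/(-255855/4) - 252421/31420 = (-136178*(-1/25587) + 248661*(-1/147359))*(-4/255855) - 252421*1/31420 = (136178/25587 - 248661/147359)*(-4/255855) - 252421/31420 = (13704564895/3770474733)*(-4/255855) - 252421/31420 = -10963651916/192938962562343 - 252421/31420 = -48702190346892383123/6062142203708817060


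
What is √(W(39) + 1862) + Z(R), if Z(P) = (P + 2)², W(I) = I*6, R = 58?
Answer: 3600 + 4*√131 ≈ 3645.8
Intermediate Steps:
W(I) = 6*I
Z(P) = (2 + P)²
√(W(39) + 1862) + Z(R) = √(6*39 + 1862) + (2 + 58)² = √(234 + 1862) + 60² = √2096 + 3600 = 4*√131 + 3600 = 3600 + 4*√131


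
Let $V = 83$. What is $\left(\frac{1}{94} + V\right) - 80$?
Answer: $\frac{283}{94} \approx 3.0106$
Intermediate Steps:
$\left(\frac{1}{94} + V\right) - 80 = \left(\frac{1}{94} + 83\right) - 80 = \frac{7803}{94} - 80 = \frac{283}{94}$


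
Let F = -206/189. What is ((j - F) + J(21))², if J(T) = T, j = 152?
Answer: 1082607409/35721 ≈ 30307.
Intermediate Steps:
F = -206/189 (F = -206*1/189 = -206/189 ≈ -1.0899)
((j - F) + J(21))² = ((152 - 1*(-206/189)) + 21)² = ((152 + 206/189) + 21)² = (28934/189 + 21)² = (32903/189)² = 1082607409/35721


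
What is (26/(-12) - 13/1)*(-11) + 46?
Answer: 1277/6 ≈ 212.83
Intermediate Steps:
(26/(-12) - 13/1)*(-11) + 46 = (26*(-1/12) - 13*1)*(-11) + 46 = (-13/6 - 13)*(-11) + 46 = -91/6*(-11) + 46 = 1001/6 + 46 = 1277/6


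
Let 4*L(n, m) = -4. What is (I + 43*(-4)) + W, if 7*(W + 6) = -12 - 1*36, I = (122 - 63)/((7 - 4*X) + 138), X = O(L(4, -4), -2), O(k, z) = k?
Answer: -192393/1043 ≈ -184.46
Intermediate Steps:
L(n, m) = -1 (L(n, m) = (1/4)*(-4) = -1)
X = -1
I = 59/149 (I = (122 - 63)/((7 - 4*(-1)) + 138) = 59/((7 + 4) + 138) = 59/(11 + 138) = 59/149 ≈ 0.39597)
W = -90/7 (W = -6 + (-12 - 1*36)/7 = -6 + (-12 - 36)/7 = -6 + (1/7)*(-48) = -6 - 48/7 = -90/7 ≈ -12.857)
(I + 43*(-4)) + W = (59/149 + 43*(-4)) - 90/7 = (59/149 - 172) - 90/7 = -25569/149 - 90/7 = -192393/1043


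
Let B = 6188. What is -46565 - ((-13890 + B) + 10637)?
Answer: -49500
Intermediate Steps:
-46565 - ((-13890 + B) + 10637) = -46565 - ((-13890 + 6188) + 10637) = -46565 - (-7702 + 10637) = -46565 - 1*2935 = -46565 - 2935 = -49500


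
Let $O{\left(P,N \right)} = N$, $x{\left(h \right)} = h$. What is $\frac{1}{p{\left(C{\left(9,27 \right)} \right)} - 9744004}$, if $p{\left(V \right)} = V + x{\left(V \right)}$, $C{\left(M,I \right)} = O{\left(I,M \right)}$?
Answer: $- \frac{1}{9743986} \approx -1.0263 \cdot 10^{-7}$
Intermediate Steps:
$C{\left(M,I \right)} = M$
$p{\left(V \right)} = 2 V$ ($p{\left(V \right)} = V + V = 2 V$)
$\frac{1}{p{\left(C{\left(9,27 \right)} \right)} - 9744004} = \frac{1}{2 \cdot 9 - 9744004} = \frac{1}{18 - 9744004} = \frac{1}{-9743986} = - \frac{1}{9743986}$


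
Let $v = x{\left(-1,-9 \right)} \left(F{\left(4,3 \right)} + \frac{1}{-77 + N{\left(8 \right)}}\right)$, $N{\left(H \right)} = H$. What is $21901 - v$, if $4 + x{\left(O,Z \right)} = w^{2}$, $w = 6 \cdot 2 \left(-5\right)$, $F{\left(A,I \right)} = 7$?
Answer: $- \frac{222103}{69} \approx -3218.9$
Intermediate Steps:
$w = -60$ ($w = 12 \left(-5\right) = -60$)
$x{\left(O,Z \right)} = 3596$ ($x{\left(O,Z \right)} = -4 + \left(-60\right)^{2} = -4 + 3600 = 3596$)
$v = \frac{1733272}{69}$ ($v = 3596 \left(7 + \frac{1}{-77 + 8}\right) = 3596 \left(7 + \frac{1}{-69}\right) = 3596 \left(7 - \frac{1}{69}\right) = 3596 \cdot \frac{482}{69} = \frac{1733272}{69} \approx 25120.0$)
$21901 - v = 21901 - \frac{1733272}{69} = - \frac{222103}{69}$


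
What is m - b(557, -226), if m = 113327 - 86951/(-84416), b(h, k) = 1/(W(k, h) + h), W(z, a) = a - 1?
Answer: 10647735883663/93955008 ≈ 1.1333e+5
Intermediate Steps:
W(z, a) = -1 + a
b(h, k) = 1/(-1 + 2*h) (b(h, k) = 1/((-1 + h) + h) = 1/(-1 + 2*h))
m = 9566698983/84416 (m = 113327 - 86951*(-1)/84416 = 113327 - 1*(-86951/84416) = 113327 + 86951/84416 = 9566698983/84416 ≈ 1.1333e+5)
m - b(557, -226) = 9566698983/84416 - 1/(-1 + 2*557) = 9566698983/84416 - 1/(-1 + 1114) = 9566698983/84416 - 1/1113 = 10647735883663/93955008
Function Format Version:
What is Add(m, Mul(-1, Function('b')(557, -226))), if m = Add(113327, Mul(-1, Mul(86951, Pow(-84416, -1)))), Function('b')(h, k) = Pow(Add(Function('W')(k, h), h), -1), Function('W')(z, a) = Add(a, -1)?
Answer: Rational(10647735883663, 93955008) ≈ 1.1333e+5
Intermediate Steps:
Function('W')(z, a) = Add(-1, a)
Function('b')(h, k) = Pow(Add(-1, Mul(2, h)), -1) (Function('b')(h, k) = Pow(Add(Add(-1, h), h), -1) = Pow(Add(-1, Mul(2, h)), -1))
m = Rational(9566698983, 84416) (m = Add(113327, Mul(-1, Mul(86951, Rational(-1, 84416)))) = Add(113327, Mul(-1, Rational(-86951, 84416))) = Add(113327, Rational(86951, 84416)) = Rational(9566698983, 84416) ≈ 1.1333e+5)
Add(m, Mul(-1, Function('b')(557, -226))) = Add(Rational(9566698983, 84416), Mul(-1, Pow(Add(-1, Mul(2, 557)), -1))) = Add(Rational(9566698983, 84416), Mul(-1, Pow(Add(-1, 1114), -1))) = Add(Rational(9566698983, 84416), Mul(-1, Pow(1113, -1))) = Add(Rational(9566698983, 84416), Mul(-1, Rational(1, 1113))) = Add(Rational(9566698983, 84416), Rational(-1, 1113)) = Rational(10647735883663, 93955008)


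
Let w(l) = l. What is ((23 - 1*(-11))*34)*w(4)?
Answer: 4624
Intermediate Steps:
((23 - 1*(-11))*34)*w(4) = ((23 - 1*(-11))*34)*4 = ((23 + 11)*34)*4 = (34*34)*4 = 1156*4 = 4624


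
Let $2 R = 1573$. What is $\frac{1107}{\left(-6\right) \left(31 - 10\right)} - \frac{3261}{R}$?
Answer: $- \frac{284787}{22022} \approx -12.932$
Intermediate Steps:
$R = \frac{1573}{2}$ ($R = \frac{1}{2} \cdot 1573 = \frac{1573}{2} \approx 786.5$)
$\frac{1107}{\left(-6\right) \left(31 - 10\right)} - \frac{3261}{R} = \frac{1107}{\left(-6\right) \left(31 - 10\right)} - \frac{3261}{\frac{1573}{2}} = \frac{1107}{\left(-6\right) 21} - \frac{6522}{1573} = \frac{1107}{-126} - \frac{6522}{1573} = 1107 \left(- \frac{1}{126}\right) - \frac{6522}{1573} = - \frac{123}{14} - \frac{6522}{1573} = - \frac{284787}{22022}$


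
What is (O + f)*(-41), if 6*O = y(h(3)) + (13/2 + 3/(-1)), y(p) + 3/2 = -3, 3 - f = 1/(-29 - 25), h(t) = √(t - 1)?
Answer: -3157/27 ≈ -116.93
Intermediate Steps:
h(t) = √(-1 + t)
f = 163/54 (f = 3 - 1/(-29 - 25) = 3 - 1/(-54) = 3 - 1*(-1/54) = 3 + 1/54 = 163/54 ≈ 3.0185)
y(p) = -9/2 (y(p) = -3/2 - 3 = -9/2)
O = -⅙ (O = (-9/2 + (13/2 + 3/(-1)))/6 = (-9/2 + (13*(½) + 3*(-1)))/6 = (-9/2 + (13/2 - 3))/6 = (-9/2 + 7/2)/6 = (⅙)*(-1) = -⅙ ≈ -0.16667)
(O + f)*(-41) = (-⅙ + 163/54)*(-41) = (77/27)*(-41) = -3157/27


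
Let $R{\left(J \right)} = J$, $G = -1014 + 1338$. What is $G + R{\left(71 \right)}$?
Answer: $395$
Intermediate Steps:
$G = 324$
$G + R{\left(71 \right)} = 324 + 71 = 395$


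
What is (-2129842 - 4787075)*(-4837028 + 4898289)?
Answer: -423737252337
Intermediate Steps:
(-2129842 - 4787075)*(-4837028 + 4898289) = -6916917*61261 = -423737252337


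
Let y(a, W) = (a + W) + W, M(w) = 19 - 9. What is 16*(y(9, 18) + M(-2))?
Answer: 880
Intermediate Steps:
M(w) = 10
y(a, W) = a + 2*W (y(a, W) = (W + a) + W = a + 2*W)
16*(y(9, 18) + M(-2)) = 16*((9 + 2*18) + 10) = 16*((9 + 36) + 10) = 16*(45 + 10) = 16*55 = 880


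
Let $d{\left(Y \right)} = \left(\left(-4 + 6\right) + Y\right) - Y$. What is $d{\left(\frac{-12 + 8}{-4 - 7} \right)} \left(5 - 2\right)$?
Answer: $6$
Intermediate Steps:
$d{\left(Y \right)} = 2$ ($d{\left(Y \right)} = \left(2 + Y\right) - Y = 2$)
$d{\left(\frac{-12 + 8}{-4 - 7} \right)} \left(5 - 2\right) = 2 \left(5 - 2\right) = 2 \cdot 3 = 6$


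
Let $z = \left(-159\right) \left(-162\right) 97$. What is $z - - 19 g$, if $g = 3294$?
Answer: $2561112$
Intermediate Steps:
$z = 2498526$ ($z = 25758 \cdot 97 = 2498526$)
$z - - 19 g = 2498526 - \left(-19\right) 3294 = 2498526 - -62586 = 2498526 + 62586 = 2561112$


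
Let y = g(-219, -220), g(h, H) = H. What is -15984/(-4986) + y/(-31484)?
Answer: 7004683/2180267 ≈ 3.2128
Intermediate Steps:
y = -220
-15984/(-4986) + y/(-31484) = -15984/(-4986) - 220/(-31484) = -15984*(-1/4986) - 220*(-1/31484) = 888/277 + 55/7871 = 7004683/2180267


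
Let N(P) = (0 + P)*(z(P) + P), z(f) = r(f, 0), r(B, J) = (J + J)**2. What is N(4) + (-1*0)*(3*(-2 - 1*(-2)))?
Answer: 16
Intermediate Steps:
r(B, J) = 4*J**2 (r(B, J) = (2*J)**2 = 4*J**2)
z(f) = 0 (z(f) = 4*0**2 = 4*0 = 0)
N(P) = P**2 (N(P) = (0 + P)*(0 + P) = P*P = P**2)
N(4) + (-1*0)*(3*(-2 - 1*(-2))) = 4**2 + (-1*0)*(3*(-2 - 1*(-2))) = 16 + 0*(3*(-2 + 2)) = 16 + 0*(3*0) = 16 + 0*0 = 16 + 0 = 16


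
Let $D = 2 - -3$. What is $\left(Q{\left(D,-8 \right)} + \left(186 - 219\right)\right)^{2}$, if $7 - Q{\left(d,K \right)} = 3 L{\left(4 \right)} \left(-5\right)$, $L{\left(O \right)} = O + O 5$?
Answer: $111556$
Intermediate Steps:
$L{\left(O \right)} = 6 O$ ($L{\left(O \right)} = O + 5 O = 6 O$)
$D = 5$ ($D = 2 + 3 = 5$)
$Q{\left(d,K \right)} = 367$ ($Q{\left(d,K \right)} = 7 - 3 \cdot 6 \cdot 4 \left(-5\right) = 7 - 3 \cdot 24 \left(-5\right) = 7 - 72 \left(-5\right) = 7 - -360 = 7 + 360 = 367$)
$\left(Q{\left(D,-8 \right)} + \left(186 - 219\right)\right)^{2} = \left(367 + \left(186 - 219\right)\right)^{2} = \left(367 - 33\right)^{2} = 334^{2} = 111556$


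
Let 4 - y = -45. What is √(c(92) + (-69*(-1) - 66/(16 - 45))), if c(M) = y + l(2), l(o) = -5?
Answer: √96947/29 ≈ 10.737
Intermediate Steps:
y = 49 (y = 4 - 1*(-45) = 4 + 45 = 49)
c(M) = 44 (c(M) = 49 - 5 = 44)
√(c(92) + (-69*(-1) - 66/(16 - 45))) = √(44 + (-69*(-1) - 66/(16 - 45))) = √(44 + (69 - 66/(-29))) = √(44 + (69 - 66*(-1/29))) = √(44 + (69 + 66/29)) = √(44 + 2067/29) = √(3343/29) = √96947/29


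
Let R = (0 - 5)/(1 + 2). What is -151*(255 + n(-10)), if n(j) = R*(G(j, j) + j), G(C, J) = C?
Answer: -130615/3 ≈ -43538.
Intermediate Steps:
R = -5/3 ≈ -1.6667
n(j) = -10*j/3 (n(j) = -5*(j + j)/3 = -10*j/3)
-151*(255 + n(-10)) = -151*(255 - 10/3*(-10)) = -151*(255 + 100/3) = -151*865/3 = -130615/3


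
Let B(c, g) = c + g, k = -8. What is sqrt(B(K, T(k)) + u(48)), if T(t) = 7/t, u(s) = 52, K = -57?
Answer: I*sqrt(94)/4 ≈ 2.4238*I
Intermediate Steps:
sqrt(B(K, T(k)) + u(48)) = sqrt((-57 + 7/(-8)) + 52) = sqrt((-57 + 7*(-1/8)) + 52) = sqrt((-57 - 7/8) + 52) = sqrt(-463/8 + 52) = sqrt(-47/8) = I*sqrt(94)/4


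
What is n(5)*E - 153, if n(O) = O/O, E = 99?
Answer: -54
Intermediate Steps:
n(O) = 1
n(5)*E - 153 = 1*99 - 153 = 99 - 153 = -54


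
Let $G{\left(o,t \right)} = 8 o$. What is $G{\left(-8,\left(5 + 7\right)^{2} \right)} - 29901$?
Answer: $-29965$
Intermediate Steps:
$G{\left(-8,\left(5 + 7\right)^{2} \right)} - 29901 = 8 \left(-8\right) - 29901 = -64 - 29901 = -29965$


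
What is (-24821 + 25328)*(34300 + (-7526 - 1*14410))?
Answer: 6268548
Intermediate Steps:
(-24821 + 25328)*(34300 + (-7526 - 1*14410)) = 507*(34300 + (-7526 - 14410)) = 507*(34300 - 21936) = 507*12364 = 6268548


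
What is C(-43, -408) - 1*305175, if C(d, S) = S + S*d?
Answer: -288039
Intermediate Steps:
C(-43, -408) - 1*305175 = -408*(1 - 43) - 1*305175 = -408*(-42) - 305175 = 17136 - 305175 = -288039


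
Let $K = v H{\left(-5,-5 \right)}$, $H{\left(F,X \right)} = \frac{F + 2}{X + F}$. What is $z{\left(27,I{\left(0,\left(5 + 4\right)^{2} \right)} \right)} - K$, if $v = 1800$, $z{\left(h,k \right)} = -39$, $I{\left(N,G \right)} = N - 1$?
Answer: $-579$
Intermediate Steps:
$I{\left(N,G \right)} = -1 + N$ ($I{\left(N,G \right)} = N - 1 = -1 + N$)
$H{\left(F,X \right)} = \frac{2 + F}{F + X}$
$K = 540$ ($K = 1800 \frac{2 - 5}{-5 - 5} = 1800 \frac{1}{-10} \left(-3\right) = 1800 \left(\left(- \frac{1}{10}\right) \left(-3\right)\right) = 1800 \cdot \frac{3}{10} = 540$)
$z{\left(27,I{\left(0,\left(5 + 4\right)^{2} \right)} \right)} - K = -39 - 540 = -579$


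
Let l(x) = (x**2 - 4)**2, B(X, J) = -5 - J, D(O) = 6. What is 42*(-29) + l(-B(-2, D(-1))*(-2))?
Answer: 229182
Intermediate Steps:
l(x) = (-4 + x**2)**2
42*(-29) + l(-B(-2, D(-1))*(-2)) = 42*(-29) + (-4 + (-(-5 - 1*6)*(-2))**2)**2 = -1218 + (-4 + (-(-5 - 6)*(-2))**2)**2 = -1218 + (-4 + (-1*(-11)*(-2))**2)**2 = -1218 + (-4 + (11*(-2))**2)**2 = -1218 + (-4 + (-22)**2)**2 = -1218 + (-4 + 484)**2 = -1218 + 480**2 = -1218 + 230400 = 229182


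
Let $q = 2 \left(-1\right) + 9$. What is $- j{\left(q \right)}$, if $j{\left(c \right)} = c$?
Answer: $-7$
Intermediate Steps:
$q = 7$ ($q = -2 + 9 = 7$)
$- j{\left(q \right)} = \left(-1\right) 7 = -7$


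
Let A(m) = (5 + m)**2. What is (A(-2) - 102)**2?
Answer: 8649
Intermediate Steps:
(A(-2) - 102)**2 = ((5 - 2)**2 - 102)**2 = (3**2 - 102)**2 = (9 - 102)**2 = (-93)**2 = 8649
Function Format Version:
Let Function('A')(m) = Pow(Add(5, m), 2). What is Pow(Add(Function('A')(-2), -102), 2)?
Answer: 8649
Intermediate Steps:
Pow(Add(Function('A')(-2), -102), 2) = Pow(Add(Pow(Add(5, -2), 2), -102), 2) = Pow(Add(Pow(3, 2), -102), 2) = Pow(Add(9, -102), 2) = Pow(-93, 2) = 8649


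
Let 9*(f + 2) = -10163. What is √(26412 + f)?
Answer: 47*√103/3 ≈ 159.00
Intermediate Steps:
f = -10181/9 (f = -2 + (⅑)*(-10163) = -2 - 10163/9 = -10181/9 ≈ -1131.2)
√(26412 + f) = √(26412 - 10181/9) = √(227527/9) = 47*√103/3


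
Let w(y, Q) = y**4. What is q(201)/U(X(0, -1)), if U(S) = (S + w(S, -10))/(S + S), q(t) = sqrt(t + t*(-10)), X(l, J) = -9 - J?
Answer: -6*I*sqrt(201)/511 ≈ -0.16647*I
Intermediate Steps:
q(t) = 3*sqrt(-t) (q(t) = sqrt(t - 10*t) = sqrt(-9*t) = 3*sqrt(-t))
U(S) = (S + S**4)/(2*S) (U(S) = (S + S**4)/(S + S) = (S + S**4)/((2*S)) = (S + S**4)*(1/(2*S)) = (S + S**4)/(2*S))
q(201)/U(X(0, -1)) = (3*sqrt(-1*201))/(1/2 + (-9 - 1*(-1))**3/2) = (3*sqrt(-201))/(1/2 + (-9 + 1)**3/2) = (3*(I*sqrt(201)))/(1/2 + (1/2)*(-8)**3) = (3*I*sqrt(201))/(1/2 + (1/2)*(-512)) = (3*I*sqrt(201))/(1/2 - 256) = (3*I*sqrt(201))/(-511/2) = (3*I*sqrt(201))*(-2/511) = -6*I*sqrt(201)/511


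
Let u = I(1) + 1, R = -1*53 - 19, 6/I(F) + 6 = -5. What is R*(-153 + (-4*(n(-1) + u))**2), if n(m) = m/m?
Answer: 1038024/121 ≈ 8578.7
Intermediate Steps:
I(F) = -6/11 (I(F) = 6/(-6 - 5) = 6/(-11) = 6*(-1/11) = -6/11)
n(m) = 1
R = -72 (R = -53 - 19 = -72)
u = 5/11 (u = -6/11 + 1 = 5/11 ≈ 0.45455)
R*(-153 + (-4*(n(-1) + u))**2) = -72*(-153 + (-4*(1 + 5/11))**2) = -72*(-153 + (-4*16/11)**2) = -72*(-153 + (-64/11)**2) = -72*(-153 + 4096/121) = -72*(-14417/121) = 1038024/121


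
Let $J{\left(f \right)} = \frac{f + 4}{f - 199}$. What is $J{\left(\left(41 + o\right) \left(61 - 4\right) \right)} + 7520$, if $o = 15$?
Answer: $\frac{22510556}{2993} \approx 7521.1$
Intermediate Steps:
$J{\left(f \right)} = \frac{4 + f}{-199 + f}$
$J{\left(\left(41 + o\right) \left(61 - 4\right) \right)} + 7520 = \frac{4 + \left(41 + 15\right) \left(61 - 4\right)}{-199 + \left(41 + 15\right) \left(61 - 4\right)} + 7520 = \frac{4 + 56 \cdot 57}{-199 + 56 \cdot 57} + 7520 = \frac{4 + 3192}{-199 + 3192} + 7520 = \frac{1}{2993} \cdot 3196 + 7520 = \frac{3196}{2993} + 7520 = \frac{22510556}{2993}$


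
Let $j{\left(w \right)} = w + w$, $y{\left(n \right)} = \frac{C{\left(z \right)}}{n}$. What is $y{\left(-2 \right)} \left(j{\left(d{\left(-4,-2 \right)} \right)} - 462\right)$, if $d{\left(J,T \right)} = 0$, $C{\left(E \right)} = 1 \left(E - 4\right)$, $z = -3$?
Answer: $-1617$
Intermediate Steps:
$C{\left(E \right)} = -4 + E$ ($C{\left(E \right)} = 1 \left(-4 + E\right) = -4 + E$)
$y{\left(n \right)} = - \frac{7}{n}$ ($y{\left(n \right)} = \frac{-4 - 3}{n} = - \frac{7}{n}$)
$j{\left(w \right)} = 2 w$
$y{\left(-2 \right)} \left(j{\left(d{\left(-4,-2 \right)} \right)} - 462\right) = - \frac{7}{-2} \left(2 \cdot 0 - 462\right) = \left(-7\right) \left(- \frac{1}{2}\right) \left(0 - 462\right) = \frac{7}{2} \left(-462\right) = -1617$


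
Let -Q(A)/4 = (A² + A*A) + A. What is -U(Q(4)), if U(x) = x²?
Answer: -20736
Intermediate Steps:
Q(A) = -8*A² - 4*A (Q(A) = -4*((A² + A*A) + A) = -4*((A² + A²) + A) = -4*(2*A² + A) = -4*(A + 2*A²) = -8*A² - 4*A)
-U(Q(4)) = -(-4*4*(1 + 2*4))² = -(-4*4*(1 + 8))² = -(-4*4*9)² = -1*(-144)² = -1*20736 = -20736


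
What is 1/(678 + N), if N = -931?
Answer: -1/253 ≈ -0.0039526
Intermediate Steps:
1/(678 + N) = 1/(678 - 931) = 1/(-253) = -1/253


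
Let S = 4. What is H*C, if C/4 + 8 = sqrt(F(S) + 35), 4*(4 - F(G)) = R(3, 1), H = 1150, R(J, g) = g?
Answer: -36800 + 2300*sqrt(155) ≈ -8165.2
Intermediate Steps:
F(G) = 15/4 (F(G) = 4 - 1/4*1 = 4 - 1/4 = 15/4)
C = -32 + 2*sqrt(155) (C = -32 + 4*sqrt(15/4 + 35) = -32 + 4*sqrt(155/4) = -32 + 4*(sqrt(155)/2) = -32 + 2*sqrt(155) ≈ -7.1002)
H*C = 1150*(-32 + 2*sqrt(155)) = -36800 + 2300*sqrt(155)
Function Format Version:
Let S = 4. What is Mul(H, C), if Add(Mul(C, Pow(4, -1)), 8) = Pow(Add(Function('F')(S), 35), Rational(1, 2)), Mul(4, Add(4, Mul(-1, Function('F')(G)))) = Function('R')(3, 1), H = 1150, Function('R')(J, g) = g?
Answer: Add(-36800, Mul(2300, Pow(155, Rational(1, 2)))) ≈ -8165.2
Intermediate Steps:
Function('F')(G) = Rational(15, 4) (Function('F')(G) = Add(4, Mul(Rational(-1, 4), 1)) = Add(4, Rational(-1, 4)) = Rational(15, 4))
C = Add(-32, Mul(2, Pow(155, Rational(1, 2)))) (C = Add(-32, Mul(4, Pow(Add(Rational(15, 4), 35), Rational(1, 2)))) = Add(-32, Mul(4, Pow(Rational(155, 4), Rational(1, 2)))) = Add(-32, Mul(4, Mul(Rational(1, 2), Pow(155, Rational(1, 2))))) = Add(-32, Mul(2, Pow(155, Rational(1, 2)))) ≈ -7.1002)
Mul(H, C) = Mul(1150, Add(-32, Mul(2, Pow(155, Rational(1, 2))))) = Add(-36800, Mul(2300, Pow(155, Rational(1, 2))))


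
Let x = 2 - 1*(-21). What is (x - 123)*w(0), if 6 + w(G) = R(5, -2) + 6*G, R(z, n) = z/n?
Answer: 850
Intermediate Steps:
x = 23 (x = 2 + 21 = 23)
w(G) = -17/2 + 6*G (w(G) = -6 + (5/(-2) + 6*G) = -6 + (5*(-½) + 6*G) = -6 + (-5/2 + 6*G) = -17/2 + 6*G)
(x - 123)*w(0) = (23 - 123)*(-17/2 + 6*0) = -100*(-17/2 + 0) = -100*(-17/2) = 850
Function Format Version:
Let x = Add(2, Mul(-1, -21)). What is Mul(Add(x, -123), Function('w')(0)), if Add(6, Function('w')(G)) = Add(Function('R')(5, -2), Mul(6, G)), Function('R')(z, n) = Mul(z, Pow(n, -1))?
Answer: 850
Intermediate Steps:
x = 23 (x = Add(2, 21) = 23)
Function('w')(G) = Add(Rational(-17, 2), Mul(6, G)) (Function('w')(G) = Add(-6, Add(Mul(5, Pow(-2, -1)), Mul(6, G))) = Add(-6, Add(Mul(5, Rational(-1, 2)), Mul(6, G))) = Add(-6, Add(Rational(-5, 2), Mul(6, G))) = Add(Rational(-17, 2), Mul(6, G)))
Mul(Add(x, -123), Function('w')(0)) = Mul(Add(23, -123), Add(Rational(-17, 2), Mul(6, 0))) = Mul(-100, Add(Rational(-17, 2), 0)) = Mul(-100, Rational(-17, 2)) = 850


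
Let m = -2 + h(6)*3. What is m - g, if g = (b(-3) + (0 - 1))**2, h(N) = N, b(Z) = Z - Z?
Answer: 15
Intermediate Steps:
b(Z) = 0
m = 16 (m = -2 + 6*3 = -2 + 18 = 16)
g = 1 (g = (0 + (0 - 1))**2 = (0 - 1)**2 = (-1)**2 = 1)
m - g = 16 - 1*1 = 16 - 1 = 15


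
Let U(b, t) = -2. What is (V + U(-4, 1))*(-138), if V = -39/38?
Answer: 7935/19 ≈ 417.63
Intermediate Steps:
V = -39/38 (V = -39*1/38 = -39/38 ≈ -1.0263)
(V + U(-4, 1))*(-138) = (-39/38 - 2)*(-138) = -115/38*(-138) = 7935/19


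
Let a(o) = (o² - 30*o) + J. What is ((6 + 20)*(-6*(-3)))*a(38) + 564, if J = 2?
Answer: 143772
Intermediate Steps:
a(o) = 2 + o² - 30*o (a(o) = (o² - 30*o) + 2 = 2 + o² - 30*o)
((6 + 20)*(-6*(-3)))*a(38) + 564 = ((6 + 20)*(-6*(-3)))*(2 + 38² - 30*38) + 564 = (26*18)*(2 + 1444 - 1140) + 564 = 468*306 + 564 = 143208 + 564 = 143772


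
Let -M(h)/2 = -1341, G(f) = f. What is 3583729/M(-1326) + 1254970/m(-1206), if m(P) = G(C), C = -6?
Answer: -557387861/2682 ≈ -2.0783e+5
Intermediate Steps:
m(P) = -6
M(h) = 2682 (M(h) = -2*(-1341) = 2682)
3583729/M(-1326) + 1254970/m(-1206) = 3583729/2682 + 1254970/(-6) = 3583729*(1/2682) + 1254970*(-⅙) = 3583729/2682 - 627485/3 = -557387861/2682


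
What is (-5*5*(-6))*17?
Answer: 2550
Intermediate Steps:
(-5*5*(-6))*17 = -25*(-6)*17 = 150*17 = 2550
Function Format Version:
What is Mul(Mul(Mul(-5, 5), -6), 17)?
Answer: 2550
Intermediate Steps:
Mul(Mul(Mul(-5, 5), -6), 17) = Mul(Mul(-25, -6), 17) = Mul(150, 17) = 2550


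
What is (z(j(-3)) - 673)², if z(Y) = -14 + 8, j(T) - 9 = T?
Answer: 461041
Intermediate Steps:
j(T) = 9 + T
z(Y) = -6
(z(j(-3)) - 673)² = (-6 - 673)² = (-679)² = 461041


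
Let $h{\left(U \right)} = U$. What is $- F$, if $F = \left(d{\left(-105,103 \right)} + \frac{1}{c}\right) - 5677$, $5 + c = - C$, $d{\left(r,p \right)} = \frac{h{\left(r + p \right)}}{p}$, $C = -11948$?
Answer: $\frac{6983466116}{1230129} \approx 5677.0$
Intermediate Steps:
$d{\left(r,p \right)} = \frac{p + r}{p}$ ($d{\left(r,p \right)} = \frac{r + p}{p} = \frac{p + r}{p}$)
$c = 11943$ ($c = -5 - -11948 = -5 + 11948 = 11943$)
$F = - \frac{6983466116}{1230129}$ ($F = \left(\frac{103 - 105}{103} + \frac{1}{11943}\right) - 5677 = \left(\frac{1}{103} \left(-2\right) + \frac{1}{11943}\right) - 5677 = \left(- \frac{2}{103} + \frac{1}{11943}\right) - 5677 = - \frac{23783}{1230129} - 5677 = - \frac{6983466116}{1230129} \approx -5677.0$)
$- F = \left(-1\right) \left(- \frac{6983466116}{1230129}\right) = \frac{6983466116}{1230129}$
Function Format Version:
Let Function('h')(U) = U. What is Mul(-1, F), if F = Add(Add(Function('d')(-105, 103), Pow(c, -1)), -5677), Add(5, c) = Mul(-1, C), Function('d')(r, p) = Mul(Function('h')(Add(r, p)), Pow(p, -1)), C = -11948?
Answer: Rational(6983466116, 1230129) ≈ 5677.0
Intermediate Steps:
Function('d')(r, p) = Mul(Pow(p, -1), Add(p, r)) (Function('d')(r, p) = Mul(Add(r, p), Pow(p, -1)) = Mul(Add(p, r), Pow(p, -1)) = Mul(Pow(p, -1), Add(p, r)))
c = 11943 (c = Add(-5, Mul(-1, -11948)) = Add(-5, 11948) = 11943)
F = Rational(-6983466116, 1230129) (F = Add(Add(Mul(Pow(103, -1), Add(103, -105)), Pow(11943, -1)), -5677) = Add(Add(Mul(Rational(1, 103), -2), Rational(1, 11943)), -5677) = Add(Add(Rational(-2, 103), Rational(1, 11943)), -5677) = Add(Rational(-23783, 1230129), -5677) = Rational(-6983466116, 1230129) ≈ -5677.0)
Mul(-1, F) = Mul(-1, Rational(-6983466116, 1230129)) = Rational(6983466116, 1230129)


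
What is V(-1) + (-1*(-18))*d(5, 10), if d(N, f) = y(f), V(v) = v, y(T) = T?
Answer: 179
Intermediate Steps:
d(N, f) = f
V(-1) + (-1*(-18))*d(5, 10) = -1 - 1*(-18)*10 = -1 + 18*10 = -1 + 180 = 179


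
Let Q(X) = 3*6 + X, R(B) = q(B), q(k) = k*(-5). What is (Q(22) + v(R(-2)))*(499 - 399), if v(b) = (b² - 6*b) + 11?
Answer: 9100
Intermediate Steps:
q(k) = -5*k
R(B) = -5*B
Q(X) = 18 + X
v(b) = 11 + b² - 6*b
(Q(22) + v(R(-2)))*(499 - 399) = ((18 + 22) + (11 + (-5*(-2))² - (-30)*(-2)))*(499 - 399) = (40 + (11 + 10² - 6*10))*100 = (40 + (11 + 100 - 60))*100 = (40 + 51)*100 = 91*100 = 9100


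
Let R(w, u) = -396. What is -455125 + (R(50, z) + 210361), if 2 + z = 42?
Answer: -245160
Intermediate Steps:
z = 40 (z = -2 + 42 = 40)
-455125 + (R(50, z) + 210361) = -455125 + (-396 + 210361) = -455125 + 209965 = -245160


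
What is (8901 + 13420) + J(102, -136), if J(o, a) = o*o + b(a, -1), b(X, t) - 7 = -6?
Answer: 32726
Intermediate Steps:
b(X, t) = 1 (b(X, t) = 7 - 6 = 1)
J(o, a) = 1 + o² (J(o, a) = o*o + 1 = o² + 1 = 1 + o²)
(8901 + 13420) + J(102, -136) = (8901 + 13420) + (1 + 102²) = 22321 + (1 + 10404) = 22321 + 10405 = 32726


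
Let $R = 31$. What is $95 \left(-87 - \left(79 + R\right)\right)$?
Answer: $-18715$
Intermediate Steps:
$95 \left(-87 - \left(79 + R\right)\right) = 95 \left(-87 - 110\right) = 95 \left(-197\right) = -18715$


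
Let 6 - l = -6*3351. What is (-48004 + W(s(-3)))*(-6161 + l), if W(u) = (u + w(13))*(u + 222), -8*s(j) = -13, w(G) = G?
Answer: -39940917793/64 ≈ -6.2408e+8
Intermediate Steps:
s(j) = 13/8 (s(j) = -1/8*(-13) = 13/8)
l = 20112 (l = 6 - (-6)*3351 = 6 - 1*(-20106) = 6 + 20106 = 20112)
W(u) = (13 + u)*(222 + u) (W(u) = (u + 13)*(u + 222) = (13 + u)*(222 + u))
(-48004 + W(s(-3)))*(-6161 + l) = (-48004 + (2886 + (13/8)**2 + 235*(13/8)))*(-6161 + 20112) = (-48004 + (2886 + 169/64 + 3055/8))*13951 = (-48004 + 209313/64)*13951 = -2862943/64*13951 = -39940917793/64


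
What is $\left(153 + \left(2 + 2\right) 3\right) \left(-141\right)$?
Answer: $-23265$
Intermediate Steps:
$\left(153 + \left(2 + 2\right) 3\right) \left(-141\right) = \left(153 + 4 \cdot 3\right) \left(-141\right) = \left(153 + 12\right) \left(-141\right) = 165 \left(-141\right) = -23265$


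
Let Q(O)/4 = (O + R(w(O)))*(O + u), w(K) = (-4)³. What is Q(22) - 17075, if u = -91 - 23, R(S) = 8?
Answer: -28115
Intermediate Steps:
w(K) = -64
u = -114
Q(O) = 4*(-114 + O)*(8 + O) (Q(O) = 4*((O + 8)*(O - 114)) = 4*((8 + O)*(-114 + O)) = 4*((-114 + O)*(8 + O)) = 4*(-114 + O)*(8 + O))
Q(22) - 17075 = (-3648 - 424*22 + 4*22²) - 17075 = (-3648 - 9328 + 4*484) - 17075 = (-3648 - 9328 + 1936) - 17075 = -11040 - 17075 = -28115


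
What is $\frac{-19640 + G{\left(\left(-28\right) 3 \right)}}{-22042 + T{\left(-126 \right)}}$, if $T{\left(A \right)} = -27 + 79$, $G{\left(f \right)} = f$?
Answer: $\frac{9862}{10995} \approx 0.89695$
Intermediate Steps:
$T{\left(A \right)} = 52$
$\frac{-19640 + G{\left(\left(-28\right) 3 \right)}}{-22042 + T{\left(-126 \right)}} = \frac{-19640 - 84}{-22042 + 52} = \frac{-19640 - 84}{-21990} = \left(-19724\right) \left(- \frac{1}{21990}\right) = \frac{9862}{10995}$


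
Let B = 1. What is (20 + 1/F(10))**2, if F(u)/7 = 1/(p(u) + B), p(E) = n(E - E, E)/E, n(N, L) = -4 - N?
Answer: 494209/1225 ≈ 403.44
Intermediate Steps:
p(E) = -4/E (p(E) = (-4 - (E - E))/E = (-4 - 1*0)/E = (-4 + 0)/E = -4/E)
F(u) = 7/(1 - 4/u) (F(u) = 7/(-4/u + 1) = 7/(1 - 4/u))
(20 + 1/F(10))**2 = (20 + 1/(7*10/(-4 + 10)))**2 = (20 + 1/(7*10/6))**2 = (20 + 1/(7*10*(1/6)))**2 = (20 + 1/(35/3))**2 = (20 + 3/35)**2 = (703/35)**2 = 494209/1225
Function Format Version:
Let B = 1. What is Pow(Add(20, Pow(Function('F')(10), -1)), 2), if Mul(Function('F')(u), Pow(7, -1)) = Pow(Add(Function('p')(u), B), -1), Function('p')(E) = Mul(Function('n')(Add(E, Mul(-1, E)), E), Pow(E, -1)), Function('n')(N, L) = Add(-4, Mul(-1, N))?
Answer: Rational(494209, 1225) ≈ 403.44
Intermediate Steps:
Function('p')(E) = Mul(-4, Pow(E, -1)) (Function('p')(E) = Mul(Add(-4, Mul(-1, Add(E, Mul(-1, E)))), Pow(E, -1)) = Mul(Add(-4, Mul(-1, 0)), Pow(E, -1)) = Mul(Add(-4, 0), Pow(E, -1)) = Mul(-4, Pow(E, -1)))
Function('F')(u) = Mul(7, Pow(Add(1, Mul(-4, Pow(u, -1))), -1)) (Function('F')(u) = Mul(7, Pow(Add(Mul(-4, Pow(u, -1)), 1), -1)) = Mul(7, Pow(Add(1, Mul(-4, Pow(u, -1))), -1)))
Pow(Add(20, Pow(Function('F')(10), -1)), 2) = Pow(Add(20, Pow(Mul(7, 10, Pow(Add(-4, 10), -1)), -1)), 2) = Pow(Add(20, Pow(Mul(7, 10, Pow(6, -1)), -1)), 2) = Pow(Add(20, Pow(Mul(7, 10, Rational(1, 6)), -1)), 2) = Pow(Add(20, Pow(Rational(35, 3), -1)), 2) = Pow(Add(20, Rational(3, 35)), 2) = Pow(Rational(703, 35), 2) = Rational(494209, 1225)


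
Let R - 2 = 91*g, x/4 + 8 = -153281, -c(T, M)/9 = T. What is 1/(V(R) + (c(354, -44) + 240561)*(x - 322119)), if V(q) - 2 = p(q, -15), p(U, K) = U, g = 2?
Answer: -1/222010902939 ≈ -4.5043e-12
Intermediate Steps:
c(T, M) = -9*T
x = -613156 (x = -32 + 4*(-153281) = -32 - 613124 = -613156)
R = 184 (R = 2 + 91*2 = 2 + 182 = 184)
V(q) = 2 + q
1/(V(R) + (c(354, -44) + 240561)*(x - 322119)) = 1/((2 + 184) + (-9*354 + 240561)*(-613156 - 322119)) = 1/(186 + (-3186 + 240561)*(-935275)) = 1/(186 + 237375*(-935275)) = 1/(186 - 222010903125) = 1/(-222010902939) = -1/222010902939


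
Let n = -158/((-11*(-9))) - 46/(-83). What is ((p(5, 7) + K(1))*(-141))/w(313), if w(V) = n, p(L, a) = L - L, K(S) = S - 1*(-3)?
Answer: 1158597/2140 ≈ 541.40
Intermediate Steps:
K(S) = 3 + S (K(S) = S + 3 = 3 + S)
n = -8560/8217 (n = -158/99 - 46*(-1/83) = -158*1/99 + 46/83 = -158/99 + 46/83 = -8560/8217 ≈ -1.0417)
p(L, a) = 0
w(V) = -8560/8217
((p(5, 7) + K(1))*(-141))/w(313) = ((0 + (3 + 1))*(-141))/(-8560/8217) = ((0 + 4)*(-141))*(-8217/8560) = (4*(-141))*(-8217/8560) = -564*(-8217/8560) = 1158597/2140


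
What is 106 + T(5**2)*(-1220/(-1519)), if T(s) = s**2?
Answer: 923514/1519 ≈ 607.97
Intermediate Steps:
106 + T(5**2)*(-1220/(-1519)) = 106 + (5**2)**2*(-1220/(-1519)) = 106 + 25**2*(-1220*(-1/1519)) = 106 + 625*(1220/1519) = 106 + 762500/1519 = 923514/1519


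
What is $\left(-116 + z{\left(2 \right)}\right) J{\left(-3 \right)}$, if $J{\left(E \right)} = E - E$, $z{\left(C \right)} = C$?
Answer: $0$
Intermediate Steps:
$J{\left(E \right)} = 0$
$\left(-116 + z{\left(2 \right)}\right) J{\left(-3 \right)} = \left(-116 + 2\right) 0 = \left(-114\right) 0 = 0$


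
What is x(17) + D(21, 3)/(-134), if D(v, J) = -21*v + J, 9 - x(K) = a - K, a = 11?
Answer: 1224/67 ≈ 18.269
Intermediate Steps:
x(K) = -2 + K (x(K) = 9 - (11 - K) = 9 + (-11 + K) = -2 + K)
D(v, J) = J - 21*v
x(17) + D(21, 3)/(-134) = (-2 + 17) + (3 - 21*21)/(-134) = 15 + (3 - 441)*(-1/134) = 15 - 438*(-1/134) = 15 + 219/67 = 1224/67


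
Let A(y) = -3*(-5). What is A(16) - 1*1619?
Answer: -1604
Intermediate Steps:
A(y) = 15
A(16) - 1*1619 = 15 - 1*1619 = 15 - 1619 = -1604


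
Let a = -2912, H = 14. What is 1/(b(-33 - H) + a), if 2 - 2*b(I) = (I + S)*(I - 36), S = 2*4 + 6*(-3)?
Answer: -2/10553 ≈ -0.00018952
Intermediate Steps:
S = -10 (S = 8 - 18 = -10)
b(I) = 1 - (-36 + I)*(-10 + I)/2 (b(I) = 1 - (I - 10)*(I - 36)/2 = 1 - (-10 + I)*(-36 + I)/2 = 1 - (-36 + I)*(-10 + I)/2)
1/(b(-33 - H) + a) = 1/((-179 + 23*(-33 - 1*14) - (-33 - 1*14)²/2) - 2912) = 1/((-179 + 23*(-33 - 14) - (-33 - 14)²/2) - 2912) = 1/((-179 + 23*(-47) - ½*(-47)²) - 2912) = 1/((-179 - 1081 - ½*2209) - 2912) = 1/((-179 - 1081 - 2209/2) - 2912) = 1/(-4729/2 - 2912) = 1/(-10553/2) = -2/10553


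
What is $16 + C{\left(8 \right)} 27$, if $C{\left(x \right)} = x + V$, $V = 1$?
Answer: $259$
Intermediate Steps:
$C{\left(x \right)} = 1 + x$ ($C{\left(x \right)} = x + 1 = 1 + x$)
$16 + C{\left(8 \right)} 27 = 16 + \left(1 + 8\right) 27 = 16 + 9 \cdot 27 = 16 + 243 = 259$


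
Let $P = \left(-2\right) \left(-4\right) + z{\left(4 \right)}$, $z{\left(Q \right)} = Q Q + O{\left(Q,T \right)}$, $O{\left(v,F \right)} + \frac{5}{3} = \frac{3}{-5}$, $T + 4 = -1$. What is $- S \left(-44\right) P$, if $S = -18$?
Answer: $- \frac{86064}{5} \approx -17213.0$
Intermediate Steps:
$T = -5$ ($T = -4 - 1 = -5$)
$O{\left(v,F \right)} = - \frac{34}{15}$ ($O{\left(v,F \right)} = - \frac{5}{3} + \frac{3}{-5} = - \frac{5}{3} + 3 \left(- \frac{1}{5}\right) = - \frac{5}{3} - \frac{3}{5} = - \frac{34}{15}$)
$z{\left(Q \right)} = - \frac{34}{15} + Q^{2}$ ($z{\left(Q \right)} = Q Q - \frac{34}{15} = Q^{2} - \frac{34}{15} = - \frac{34}{15} + Q^{2}$)
$P = \frac{326}{15}$ ($P = \left(-2\right) \left(-4\right) - \left(\frac{34}{15} - 4^{2}\right) = 8 + \left(- \frac{34}{15} + 16\right) = 8 + \frac{206}{15} = \frac{326}{15} \approx 21.733$)
$- S \left(-44\right) P = \left(-1\right) \left(-18\right) \left(-44\right) \frac{326}{15} = 18 \left(-44\right) \frac{326}{15} = \left(-792\right) \frac{326}{15} = - \frac{86064}{5}$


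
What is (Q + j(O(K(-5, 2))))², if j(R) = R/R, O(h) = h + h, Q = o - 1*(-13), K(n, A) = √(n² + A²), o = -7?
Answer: 49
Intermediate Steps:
K(n, A) = √(A² + n²)
Q = 6 (Q = -7 - 1*(-13) = -7 + 13 = 6)
O(h) = 2*h
j(R) = 1
(Q + j(O(K(-5, 2))))² = (6 + 1)² = 7² = 49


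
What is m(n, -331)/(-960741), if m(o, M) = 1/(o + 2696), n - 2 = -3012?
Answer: 1/301672674 ≈ 3.3149e-9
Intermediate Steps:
n = -3010 (n = 2 - 3012 = -3010)
m(o, M) = 1/(2696 + o)
m(n, -331)/(-960741) = 1/((2696 - 3010)*(-960741)) = -1/960741/(-314) = -1/314*(-1/960741) = 1/301672674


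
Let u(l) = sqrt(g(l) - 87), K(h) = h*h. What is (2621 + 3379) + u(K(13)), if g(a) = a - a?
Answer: 6000 + I*sqrt(87) ≈ 6000.0 + 9.3274*I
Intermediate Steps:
g(a) = 0
K(h) = h**2
u(l) = I*sqrt(87) (u(l) = sqrt(0 - 87) = sqrt(-87) = I*sqrt(87))
(2621 + 3379) + u(K(13)) = (2621 + 3379) + I*sqrt(87) = 6000 + I*sqrt(87)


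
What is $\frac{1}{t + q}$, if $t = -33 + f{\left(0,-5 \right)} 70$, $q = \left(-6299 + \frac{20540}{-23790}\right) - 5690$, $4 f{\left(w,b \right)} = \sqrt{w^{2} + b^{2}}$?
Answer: $- \frac{366}{4368343} \approx -8.3785 \cdot 10^{-5}$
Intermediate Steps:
$f{\left(w,b \right)} = \frac{\sqrt{b^{2} + w^{2}}}{4}$ ($f{\left(w,b \right)} = \frac{\sqrt{w^{2} + b^{2}}}{4} = \frac{\sqrt{b^{2} + w^{2}}}{4}$)
$q = - \frac{2194145}{183}$ ($q = \left(-6299 + 20540 \left(- \frac{1}{23790}\right)\right) - 5690 = \left(-6299 - \frac{158}{183}\right) - 5690 = - \frac{1152875}{183} - 5690 = - \frac{2194145}{183} \approx -11990.0$)
$t = \frac{109}{2}$ ($t = -33 + \frac{\sqrt{\left(-5\right)^{2} + 0^{2}}}{4} \cdot 70 = -33 + \frac{\sqrt{25 + 0}}{4} \cdot 70 = -33 + \frac{\sqrt{25}}{4} \cdot 70 = -33 + \frac{1}{4} \cdot 5 \cdot 70 = -33 + \frac{5}{4} \cdot 70 = -33 + \frac{175}{2} = \frac{109}{2} \approx 54.5$)
$\frac{1}{t + q} = \frac{1}{\frac{109}{2} - \frac{2194145}{183}} = \frac{1}{- \frac{4368343}{366}} = - \frac{366}{4368343}$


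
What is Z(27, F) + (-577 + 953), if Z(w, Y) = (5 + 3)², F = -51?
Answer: 440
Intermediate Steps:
Z(w, Y) = 64 (Z(w, Y) = 8² = 64)
Z(27, F) + (-577 + 953) = 64 + (-577 + 953) = 64 + 376 = 440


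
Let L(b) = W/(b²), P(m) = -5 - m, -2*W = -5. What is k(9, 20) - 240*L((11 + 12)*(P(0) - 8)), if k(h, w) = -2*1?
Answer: -179402/89401 ≈ -2.0067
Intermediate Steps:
W = 5/2 (W = -½*(-5) = 5/2 ≈ 2.5000)
k(h, w) = -2
L(b) = 5/(2*b²) (L(b) = 5/(2*(b²)) = 5/(2*b²))
k(9, 20) - 240*L((11 + 12)*(P(0) - 8)) = -2 - 600/((11 + 12)*((-5 - 1*0) - 8))² = -2 - 600/(23*((-5 + 0) - 8))² = -2 - 600/(23*(-5 - 8))² = -2 - 600/(23*(-13))² = -2 - 600/(-299)² = -2 - 600/89401 = -179402/89401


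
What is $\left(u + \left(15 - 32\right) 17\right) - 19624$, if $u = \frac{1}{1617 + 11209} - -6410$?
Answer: $- \frac{173189477}{12826} \approx -13503.0$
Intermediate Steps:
$u = \frac{82214661}{12826}$ ($u = \frac{1}{12826} + 6410 = \frac{82214661}{12826} \approx 6410.0$)
$\left(u + \left(15 - 32\right) 17\right) - 19624 = \left(\frac{82214661}{12826} + \left(15 - 32\right) 17\right) - 19624 = \left(\frac{82214661}{12826} - 289\right) - 19624 = \frac{78507947}{12826} - 19624 = - \frac{173189477}{12826}$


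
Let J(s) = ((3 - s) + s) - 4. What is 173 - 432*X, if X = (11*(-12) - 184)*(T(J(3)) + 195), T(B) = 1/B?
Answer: 26483501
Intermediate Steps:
J(s) = -1 (J(s) = 3 - 4 = -1)
X = -61304 (X = (11*(-12) - 184)*(1/(-1) + 195) = (-132 - 184)*(-1 + 195) = -316*194 = -61304)
173 - 432*X = 173 - 432*(-61304) = 173 + 26483328 = 26483501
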